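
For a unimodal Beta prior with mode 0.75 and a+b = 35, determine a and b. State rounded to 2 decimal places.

For a,b>1 the mode is (a−1)/(a+b−2), so a = mode·(κ−2)+1 = 0.75×33+1 = 25.75.
And b = (1−mode)·(κ−2)+1 = 0.25×33+1 = 9.25.

a = 25.75, b = 9.25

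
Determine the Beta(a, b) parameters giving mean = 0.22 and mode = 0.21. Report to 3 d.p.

a = 12.760, b = 45.240

With s = a+b: μ = a/s and mode = (a−1)/(s−2). Eliminating a = μs,
μs − 1 = m(s−2) ⇒ s(μ−m) = 1−2m ⇒ s = 0.58/0.01 = 58.0000.
So a = μs = 12.760, b = (1−μ)s = 45.240.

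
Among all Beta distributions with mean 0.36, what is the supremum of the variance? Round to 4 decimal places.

Var = μ(1−μ)/(α+β+1), which approaches μ(1−μ) as α+β → 0.
So the supremum is μ(1−μ) = 0.36×0.64 = 0.2304.

0.2304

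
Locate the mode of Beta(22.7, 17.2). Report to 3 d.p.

0.573

The density x^(α−1)(1−x)^(β−1) is maximised at (α−1)/(α+β−2) = 21.7/37.9 = 0.573.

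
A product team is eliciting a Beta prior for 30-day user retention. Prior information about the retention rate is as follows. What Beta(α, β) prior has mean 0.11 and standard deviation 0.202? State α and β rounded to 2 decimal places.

α = 0.15, β = 1.25

First σ² = 0.040804. Setting α = μn, β = (1−μ)n with n = α+β,
μ(1−μ)/(n+1) = 0.040804 ⇒ n+1 = 0.0979/0.040804 = 2.3993 ⇒ n = 1.3993.
Hence α = 0.11×1.3993 = 0.15, β = 0.89×1.3993 = 1.25.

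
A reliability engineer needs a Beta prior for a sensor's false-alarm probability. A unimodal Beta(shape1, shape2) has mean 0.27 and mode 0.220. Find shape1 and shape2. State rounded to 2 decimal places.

With s = shape1+shape2: μ = shape1/s and mode = (shape1−1)/(s−2). Eliminating shape1 = μs,
μs − 1 = m(s−2) ⇒ s(μ−m) = 1−2m ⇒ s = 0.560/0.050 = 11.2000.
So shape1 = μs = 3.02, shape2 = (1−μ)s = 8.18.

shape1 = 3.02, shape2 = 8.18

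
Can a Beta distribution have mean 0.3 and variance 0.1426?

Yes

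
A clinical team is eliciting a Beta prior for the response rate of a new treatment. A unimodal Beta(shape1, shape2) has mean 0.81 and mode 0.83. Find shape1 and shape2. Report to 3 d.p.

shape1 = 26.730, shape2 = 6.270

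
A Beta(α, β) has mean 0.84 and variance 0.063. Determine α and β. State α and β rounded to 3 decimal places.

Let s = α+β. The Beta variance is μ(1−μ)/(s+1).
So s+1 = μ(1−μ)/σ² = (0.84×0.16)/0.063 = 0.1344/0.063 = 2.1333, giving s = 1.1333.
Then α = μs = 0.84×1.1333 = 0.952 and β = (1−μ)s = 0.16×1.1333 = 0.181.

α = 0.952, β = 0.181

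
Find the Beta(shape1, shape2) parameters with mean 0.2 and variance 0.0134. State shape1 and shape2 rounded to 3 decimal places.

shape1 = 2.188, shape2 = 8.752

By moment matching, shape1+shape2 = μ(1−μ)/σ² − 1 = (0.2·0.8)/0.0134 − 1 = 11.9403 − 1 = 10.9403.
Since shape1/(shape1+shape2) = μ, shape1 = 0.2·10.9403 = 2.188 and shape2 = 0.8·10.9403 = 8.752.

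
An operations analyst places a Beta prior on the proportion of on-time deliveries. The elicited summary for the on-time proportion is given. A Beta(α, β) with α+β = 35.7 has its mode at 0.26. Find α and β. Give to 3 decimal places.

α = 9.762, β = 25.938

Mode = (α−1)/(κ−2) with κ = α+β, so α−1 = 0.26·33.7 = 8.762.
α = 9.762; β = κ − α = 25.938.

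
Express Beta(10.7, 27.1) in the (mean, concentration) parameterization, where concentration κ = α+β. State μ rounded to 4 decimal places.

κ = α+β = 10.7+27.1 = 37.8; μ = α/κ = 10.7/37.8 = 0.2831.

μ = 0.2831, κ = 37.8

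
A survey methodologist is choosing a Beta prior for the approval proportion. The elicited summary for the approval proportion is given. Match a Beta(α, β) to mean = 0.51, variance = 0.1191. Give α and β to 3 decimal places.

α = 0.560, β = 0.538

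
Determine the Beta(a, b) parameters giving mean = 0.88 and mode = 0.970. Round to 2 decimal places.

With s = a+b: μ = a/s and mode = (a−1)/(s−2). Eliminating a = μs,
μs − 1 = m(s−2) ⇒ s(μ−m) = 1−2m ⇒ s = -0.940/-0.090 = 10.4444.
So a = μs = 9.19, b = (1−μ)s = 1.25.

a = 9.19, b = 1.25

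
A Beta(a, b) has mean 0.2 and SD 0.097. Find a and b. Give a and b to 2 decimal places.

Variance = 0.097² = 0.009409. The moment-matching identity a+b = μ(1−μ)/Var − 1 gives
a+b = 0.16/0.009409 − 1 = 16.0050, so a = μ·16.0050 = 3.20 and b = (1−μ)·16.0050 = 12.80.

a = 3.20, b = 12.80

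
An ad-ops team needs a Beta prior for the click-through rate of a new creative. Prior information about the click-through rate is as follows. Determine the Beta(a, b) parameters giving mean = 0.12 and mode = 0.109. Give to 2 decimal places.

Let s = a+b. Mean gives a = μs = 0.12s; mode gives (a−1)/(s−2) = 0.109.
Substituting: 0.12s − 1 = 0.109(s−2) = 0.109s − 0.218, so 0.011s = 0.782 and s = 71.0909.
Then a = 0.12×71.0909 = 8.53 and b = s−a = 62.56.

a = 8.53, b = 62.56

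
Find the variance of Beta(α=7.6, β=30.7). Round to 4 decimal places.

0.0040

Var = αβ/[(α+β)²(α+β+1)] = (7.6×30.7)/(38.3²×39.3) = 233.32/57648.777 = 0.0040.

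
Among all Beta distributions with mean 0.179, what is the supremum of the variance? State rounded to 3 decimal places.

For fixed mean μ the Beta variance is μ(1−μ)/(α+β+1), increasing as α+β decreases.
Its least upper bound (not attained) is μ(1−μ) = 0.179·0.821 = 0.147.

0.147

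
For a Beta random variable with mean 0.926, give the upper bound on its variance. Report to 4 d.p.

Var = μ(1−μ)/(α+β+1), which approaches μ(1−μ) as α+β → 0.
So the supremum is μ(1−μ) = 0.926×0.074 = 0.0685.

0.0685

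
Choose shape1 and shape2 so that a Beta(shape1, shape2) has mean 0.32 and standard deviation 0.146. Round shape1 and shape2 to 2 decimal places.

shape1 = 2.95, shape2 = 6.26

First σ² = 0.021316. Setting shape1 = μn, shape2 = (1−μ)n with n = shape1+shape2,
μ(1−μ)/(n+1) = 0.021316 ⇒ n+1 = 0.2176/0.021316 = 10.2083 ⇒ n = 9.2083.
Hence shape1 = 0.32×9.2083 = 2.95, shape2 = 0.68×9.2083 = 6.26.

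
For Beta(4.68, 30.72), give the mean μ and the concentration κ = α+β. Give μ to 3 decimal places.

κ = α+β = 4.68+30.72 = 35.40; μ = α/κ = 4.68/35.40 = 0.132.

μ = 0.132, κ = 35.40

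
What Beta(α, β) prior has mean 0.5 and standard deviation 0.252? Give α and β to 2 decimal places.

α = 1.47, β = 1.47

Variance = 0.252² = 0.063504. The moment-matching identity α+β = μ(1−μ)/Var − 1 gives
α+β = 0.25/0.063504 − 1 = 2.9368, so α = μ·2.9368 = 1.47 and β = (1−μ)·2.9368 = 1.47.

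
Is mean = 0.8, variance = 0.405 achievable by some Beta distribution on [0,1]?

No

A Beta with mean μ has variance μ(1−μ)/(α+β+1) < μ(1−μ).
Here μ(1−μ) = 0.8×0.2 = 0.16, and 0.405 ≥ 0.16.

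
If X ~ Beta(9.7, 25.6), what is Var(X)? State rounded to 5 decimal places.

Var = αβ/[(α+β)²(α+β+1)] = (9.7×25.6)/(35.3²×36.3) = 248.32/45233.067 = 0.00549.

0.00549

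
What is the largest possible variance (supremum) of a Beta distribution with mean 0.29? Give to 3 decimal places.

0.206

For fixed mean μ the Beta variance is μ(1−μ)/(α+β+1), increasing as α+β decreases.
Its least upper bound (not attained) is μ(1−μ) = 0.29·0.71 = 0.206.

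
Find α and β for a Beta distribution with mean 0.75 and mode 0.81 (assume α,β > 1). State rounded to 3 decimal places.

α = 7.750, β = 2.583

With s = α+β: μ = α/s and mode = (α−1)/(s−2). Eliminating α = μs,
μs − 1 = m(s−2) ⇒ s(μ−m) = 1−2m ⇒ s = -0.62/-0.06 = 10.3333.
So α = μs = 7.750, β = (1−μ)s = 2.583.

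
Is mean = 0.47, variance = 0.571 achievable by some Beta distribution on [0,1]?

A Beta with mean μ has variance μ(1−μ)/(α+β+1) < μ(1−μ).
Here μ(1−μ) = 0.47×0.53 = 0.2491, and 0.571 ≥ 0.2491.

No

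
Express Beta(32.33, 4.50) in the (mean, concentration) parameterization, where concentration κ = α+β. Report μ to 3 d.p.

μ = 0.878, κ = 36.83

κ = α+β = 32.33+4.50 = 36.83; μ = α/κ = 32.33/36.83 = 0.878.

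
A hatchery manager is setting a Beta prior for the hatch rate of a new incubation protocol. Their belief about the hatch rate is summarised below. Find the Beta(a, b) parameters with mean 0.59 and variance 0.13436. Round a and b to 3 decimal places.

a = 0.472, b = 0.328

Let s = a+b. The Beta variance is μ(1−μ)/(s+1).
So s+1 = μ(1−μ)/σ² = (0.59×0.41)/0.13436 = 0.2419/0.13436 = 1.8004, giving s = 0.8004.
Then a = μs = 0.59×0.8004 = 0.472 and b = (1−μ)s = 0.41×0.8004 = 0.328.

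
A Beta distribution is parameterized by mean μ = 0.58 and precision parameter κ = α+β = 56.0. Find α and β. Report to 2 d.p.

α = 32.48, β = 23.52

Split κ in proportion μ : (1−μ): α = 0.58·56.0 = 32.48, β = 56.0 − 32.48 = 23.52.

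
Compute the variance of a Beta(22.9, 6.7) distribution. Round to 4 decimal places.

α+β = 29.6 and αβ = 153.43, so Var = αβ/[(α+β)²(α+β+1)] = 153.43/26810.496 = 0.0057.

0.0057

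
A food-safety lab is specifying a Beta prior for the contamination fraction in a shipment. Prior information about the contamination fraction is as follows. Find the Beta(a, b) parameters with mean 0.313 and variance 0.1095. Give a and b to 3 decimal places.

Let s = a+b. The Beta variance is μ(1−μ)/(s+1).
So s+1 = μ(1−μ)/σ² = (0.313×0.687)/0.1095 = 0.215031/0.1095 = 1.9638, giving s = 0.9638.
Then a = μs = 0.313×0.9638 = 0.302 and b = (1−μ)s = 0.687×0.9638 = 0.662.

a = 0.302, b = 0.662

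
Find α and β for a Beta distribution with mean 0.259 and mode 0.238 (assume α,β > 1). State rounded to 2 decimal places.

With s = α+β: μ = α/s and mode = (α−1)/(s−2). Eliminating α = μs,
μs − 1 = m(s−2) ⇒ s(μ−m) = 1−2m ⇒ s = 0.524/0.021 = 24.9524.
So α = μs = 6.46, β = (1−μ)s = 18.49.

α = 6.46, β = 18.49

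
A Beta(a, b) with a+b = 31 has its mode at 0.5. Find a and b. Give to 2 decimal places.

a = 15.50, b = 15.50

Mode = (a−1)/(κ−2) with κ = a+b, so a−1 = 0.5·29 = 14.50.
a = 15.50; b = κ − a = 15.50.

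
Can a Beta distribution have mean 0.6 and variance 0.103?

Yes

For any Beta, Var(X) < E[X]·(1−E[X]).
Here μ(1−μ) = 0.6×0.4 = 0.24, and 0.103 < 0.24.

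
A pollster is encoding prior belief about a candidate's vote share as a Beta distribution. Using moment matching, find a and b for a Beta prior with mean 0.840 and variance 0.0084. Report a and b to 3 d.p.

By moment matching, a+b = μ(1−μ)/σ² − 1 = (0.840·0.160)/0.0084 − 1 = 16.0000 − 1 = 15.0000.
Since a/(a+b) = μ, a = 0.840·15.0000 = 12.600 and b = 0.160·15.0000 = 2.400.

a = 12.600, b = 2.400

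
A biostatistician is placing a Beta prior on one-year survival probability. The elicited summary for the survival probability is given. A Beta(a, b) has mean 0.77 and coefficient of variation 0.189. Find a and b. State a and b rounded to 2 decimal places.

Var = (CV·μ)² = (0.189×0.77)² = 0.021179.
a+b = μ(1−μ)/Var − 1 = 0.1771/0.021179 − 1 = 7.3621.
Thus a = 0.77·7.3621 = 5.67 and b = 0.23·7.3621 = 1.69.

a = 5.67, b = 1.69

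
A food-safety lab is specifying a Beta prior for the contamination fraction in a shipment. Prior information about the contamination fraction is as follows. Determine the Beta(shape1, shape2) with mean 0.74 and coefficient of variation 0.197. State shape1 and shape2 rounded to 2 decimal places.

σ = CV·μ = 0.197×0.74 = 0.14578, so σ² = 0.021252.
s+1 = μ(1−μ)/σ² = 0.1924/0.021252 = 9.0533, so s = shape1+shape2 = 8.0533.
shape1 = μs = 5.96, shape2 = (1−μ)s = 2.09.

shape1 = 5.96, shape2 = 2.09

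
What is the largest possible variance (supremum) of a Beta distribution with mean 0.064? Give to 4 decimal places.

For fixed mean μ the Beta variance is μ(1−μ)/(α+β+1), increasing as α+β decreases.
Its least upper bound (not attained) is μ(1−μ) = 0.064·0.936 = 0.0599.

0.0599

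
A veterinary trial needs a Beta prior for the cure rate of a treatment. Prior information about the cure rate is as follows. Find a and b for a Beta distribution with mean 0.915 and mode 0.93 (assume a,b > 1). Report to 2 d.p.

a = 52.46, b = 4.87

Let s = a+b. Mean gives a = μs = 0.915s; mode gives (a−1)/(s−2) = 0.93.
Substituting: 0.915s − 1 = 0.93(s−2) = 0.93s − 1.86, so -0.015s = -0.86 and s = 57.3333.
Then a = 0.915×57.3333 = 52.46 and b = s−a = 4.87.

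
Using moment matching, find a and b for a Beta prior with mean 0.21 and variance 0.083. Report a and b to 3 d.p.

a = 0.210, b = 0.789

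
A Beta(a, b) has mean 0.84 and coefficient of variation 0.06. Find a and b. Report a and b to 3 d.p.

σ = CV·μ = 0.06×0.84 = 0.05040, so σ² = 0.002540.
s+1 = μ(1−μ)/σ² = 0.1344/0.002540 = 52.9101, so s = a+b = 51.9101.
a = μs = 43.604, b = (1−μ)s = 8.306.

a = 43.604, b = 8.306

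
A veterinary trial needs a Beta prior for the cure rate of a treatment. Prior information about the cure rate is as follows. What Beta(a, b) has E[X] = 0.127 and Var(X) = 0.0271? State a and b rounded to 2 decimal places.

a = 0.39, b = 2.70

Write ν = a+b; then a = μν and Var = μ(1−μ)/(ν+1).
ν = μ(1−μ)/Var − 1 = 0.110871/0.0271 − 1 = 3.0912.
a = 0.127·3.0912 = 0.39, b = 0.873·3.0912 = 2.70.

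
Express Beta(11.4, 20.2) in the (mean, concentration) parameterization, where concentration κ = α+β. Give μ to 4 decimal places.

μ = 0.3608, κ = 31.6

κ = α+β = 11.4+20.2 = 31.6; μ = α/κ = 11.4/31.6 = 0.3608.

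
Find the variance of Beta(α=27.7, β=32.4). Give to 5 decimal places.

0.00407

μ = 27.7/60.1 = 0.460899; Var = μ(1−μ)/(α+β+1) = 0.2484711/61.1 = 0.00407.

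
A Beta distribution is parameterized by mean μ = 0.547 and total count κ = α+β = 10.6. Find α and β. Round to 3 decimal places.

Split κ in proportion μ : (1−μ): α = 0.547·10.6 = 5.798, β = 10.6 − 5.798 = 4.802.

α = 5.798, β = 4.802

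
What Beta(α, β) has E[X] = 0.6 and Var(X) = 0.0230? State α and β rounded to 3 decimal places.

α = 5.661, β = 3.774

Let s = α+β. The Beta variance is μ(1−μ)/(s+1).
So s+1 = μ(1−μ)/σ² = (0.6×0.4)/0.0230 = 0.24/0.0230 = 10.4348, giving s = 9.4348.
Then α = μs = 0.6×9.4348 = 5.661 and β = (1−μ)s = 0.4×9.4348 = 3.774.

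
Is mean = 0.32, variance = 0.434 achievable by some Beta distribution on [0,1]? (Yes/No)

No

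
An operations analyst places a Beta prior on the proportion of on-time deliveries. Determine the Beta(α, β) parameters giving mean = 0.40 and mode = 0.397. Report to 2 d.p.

α = 27.47, β = 41.20

With s = α+β: μ = α/s and mode = (α−1)/(s−2). Eliminating α = μs,
μs − 1 = m(s−2) ⇒ s(μ−m) = 1−2m ⇒ s = 0.206/0.003 = 68.6667.
So α = μs = 27.47, β = (1−μ)s = 41.20.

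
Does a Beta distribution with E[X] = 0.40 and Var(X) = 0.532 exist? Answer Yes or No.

No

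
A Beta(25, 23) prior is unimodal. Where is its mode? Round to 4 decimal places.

The density x^(α−1)(1−x)^(β−1) is maximised at (α−1)/(α+β−2) = 24/46 = 0.5217.

0.5217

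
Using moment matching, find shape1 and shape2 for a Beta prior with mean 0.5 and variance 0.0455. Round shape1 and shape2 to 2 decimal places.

Write ν = shape1+shape2; then shape1 = μν and Var = μ(1−μ)/(ν+1).
ν = μ(1−μ)/Var − 1 = 0.25/0.0455 − 1 = 4.4945.
shape1 = 0.5·4.4945 = 2.25, shape2 = 0.5·4.4945 = 2.25.

shape1 = 2.25, shape2 = 2.25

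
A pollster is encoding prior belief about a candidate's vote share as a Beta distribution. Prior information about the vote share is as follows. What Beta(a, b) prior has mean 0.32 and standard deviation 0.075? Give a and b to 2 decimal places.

σ² = 0.075² = 0.005625.
With s = a+b, Var = μ(1−μ)/(s+1), so s+1 = (0.32×0.68)/0.005625 = 38.6844 and s = 37.6844.
a = μs = 12.06, b = (1−μ)s = 25.63.

a = 12.06, b = 25.63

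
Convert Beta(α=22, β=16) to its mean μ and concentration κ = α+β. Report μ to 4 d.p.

μ = 0.5789, κ = 38

κ = α+β = 22+16 = 38; μ = α/κ = 22/38 = 0.5789.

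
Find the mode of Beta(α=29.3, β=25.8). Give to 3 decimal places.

With α,β > 1, mode = (α−1)/(α+β−2) = 28.3/53.1 = 0.533.

0.533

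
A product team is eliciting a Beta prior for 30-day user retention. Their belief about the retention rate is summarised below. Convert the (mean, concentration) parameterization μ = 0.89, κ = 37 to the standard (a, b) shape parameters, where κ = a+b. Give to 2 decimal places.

a = 32.93, b = 4.07

a = μκ = 0.89×37 = 32.93 and b = (1−μ)κ = 0.11×37 = 4.07.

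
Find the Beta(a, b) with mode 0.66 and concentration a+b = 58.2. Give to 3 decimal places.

a = 38.092, b = 20.108

For a,b>1 the mode is (a−1)/(a+b−2), so a = mode·(κ−2)+1 = 0.66×56.2+1 = 38.092.
And b = (1−mode)·(κ−2)+1 = 0.34×56.2+1 = 20.108.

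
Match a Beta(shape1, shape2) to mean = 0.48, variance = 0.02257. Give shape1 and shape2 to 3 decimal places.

shape1 = 4.828, shape2 = 5.231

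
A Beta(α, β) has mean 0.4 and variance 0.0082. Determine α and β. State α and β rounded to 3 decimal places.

α = 11.307, β = 16.961

Let s = α+β. The Beta variance is μ(1−μ)/(s+1).
So s+1 = μ(1−μ)/σ² = (0.4×0.6)/0.0082 = 0.24/0.0082 = 29.2683, giving s = 28.2683.
Then α = μs = 0.4×28.2683 = 11.307 and β = (1−μ)s = 0.6×28.2683 = 16.961.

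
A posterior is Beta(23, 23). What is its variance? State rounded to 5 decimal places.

0.00532

Var = αβ/[(α+β)²(α+β+1)] = (23×23)/(46²×47) = 529/99452 = 0.00532.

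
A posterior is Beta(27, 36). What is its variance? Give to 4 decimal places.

0.0038

μ = 27/63 = 0.428571; Var = μ(1−μ)/(α+β+1) = 0.2448980/64 = 0.0038.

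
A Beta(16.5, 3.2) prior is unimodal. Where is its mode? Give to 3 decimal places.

0.876

The density x^(α−1)(1−x)^(β−1) is maximised at (α−1)/(α+β−2) = 15.5/17.7 = 0.876.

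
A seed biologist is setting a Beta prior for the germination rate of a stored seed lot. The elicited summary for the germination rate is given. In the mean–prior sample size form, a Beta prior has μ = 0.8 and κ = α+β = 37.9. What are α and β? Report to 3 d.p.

α = 30.320, β = 7.580

Split κ in proportion μ : (1−μ): α = 0.8·37.9 = 30.320, β = 37.9 − 30.320 = 7.580.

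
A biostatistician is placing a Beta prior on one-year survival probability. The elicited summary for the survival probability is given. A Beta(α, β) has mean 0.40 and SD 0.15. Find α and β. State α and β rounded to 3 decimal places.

First σ² = 0.0225. Setting α = μn, β = (1−μ)n with n = α+β,
μ(1−μ)/(n+1) = 0.0225 ⇒ n+1 = 0.2400/0.0225 = 10.6667 ⇒ n = 9.6667.
Hence α = 0.40×9.6667 = 3.867, β = 0.60×9.6667 = 5.800.

α = 3.867, β = 5.800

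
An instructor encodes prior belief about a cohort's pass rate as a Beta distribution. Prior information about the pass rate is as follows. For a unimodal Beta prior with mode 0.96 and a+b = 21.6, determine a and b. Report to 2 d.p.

a = 19.82, b = 1.78

Mode = (a−1)/(κ−2) with κ = a+b, so a−1 = 0.96·19.6 = 18.82.
a = 19.82; b = κ − a = 1.78.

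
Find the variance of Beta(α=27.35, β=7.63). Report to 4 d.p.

0.0047

Var = αβ/[(α+β)²(α+β+1)] = (27.35×7.63)/(34.98²×35.98) = 208.6805/44025.142392 = 0.0047.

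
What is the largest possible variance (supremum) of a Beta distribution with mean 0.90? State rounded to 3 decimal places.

0.090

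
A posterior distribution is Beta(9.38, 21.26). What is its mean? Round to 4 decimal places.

E[X] = α/(α+β) = 9.38/30.64 = 0.3061.

0.3061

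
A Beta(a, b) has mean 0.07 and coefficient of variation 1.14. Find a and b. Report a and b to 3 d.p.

a = 0.646, b = 8.577

σ = CV·μ = 1.14×0.07 = 0.07980, so σ² = 0.006368.
s+1 = μ(1−μ)/σ² = 0.0651/0.006368 = 10.2229, so s = a+b = 9.2229.
a = μs = 0.646, b = (1−μ)s = 8.577.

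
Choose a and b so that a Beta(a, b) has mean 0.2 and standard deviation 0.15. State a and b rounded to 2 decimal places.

a = 1.22, b = 4.89

First σ² = 0.0225. Setting a = μn, b = (1−μ)n with n = a+b,
μ(1−μ)/(n+1) = 0.0225 ⇒ n+1 = 0.16/0.0225 = 7.1111 ⇒ n = 6.1111.
Hence a = 0.2×6.1111 = 1.22, b = 0.8×6.1111 = 4.89.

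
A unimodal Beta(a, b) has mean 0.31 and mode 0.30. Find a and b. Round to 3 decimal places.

With s = a+b: μ = a/s and mode = (a−1)/(s−2). Eliminating a = μs,
μs − 1 = m(s−2) ⇒ s(μ−m) = 1−2m ⇒ s = 0.40/0.01 = 40.0000.
So a = μs = 12.400, b = (1−μ)s = 27.600.

a = 12.400, b = 27.600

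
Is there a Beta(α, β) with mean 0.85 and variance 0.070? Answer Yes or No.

Yes

For any Beta, Var(X) < E[X]·(1−E[X]).
Here μ(1−μ) = 0.85×0.15 = 0.1275, and 0.070 < 0.1275.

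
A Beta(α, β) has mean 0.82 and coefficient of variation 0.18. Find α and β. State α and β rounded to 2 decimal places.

α = 4.74, β = 1.04

σ = CV·μ = 0.18×0.82 = 0.14760, so σ² = 0.021786.
s+1 = μ(1−μ)/σ² = 0.1476/0.021786 = 6.7751, so s = α+β = 5.7751.
α = μs = 4.74, β = (1−μ)s = 1.04.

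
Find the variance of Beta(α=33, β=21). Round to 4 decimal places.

α+β = 54 and αβ = 693, so Var = αβ/[(α+β)²(α+β+1)] = 693/160380 = 0.0043.

0.0043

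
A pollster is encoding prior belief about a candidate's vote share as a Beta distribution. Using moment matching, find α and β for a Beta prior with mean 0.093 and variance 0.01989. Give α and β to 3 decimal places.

α = 0.301, β = 2.939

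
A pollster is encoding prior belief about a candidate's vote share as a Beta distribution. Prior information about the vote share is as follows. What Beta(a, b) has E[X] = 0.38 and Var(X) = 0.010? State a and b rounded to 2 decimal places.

By moment matching, a+b = μ(1−μ)/σ² − 1 = (0.38·0.62)/0.010 − 1 = 23.5600 − 1 = 22.5600.
Since a/(a+b) = μ, a = 0.38·22.5600 = 8.57 and b = 0.62·22.5600 = 13.99.

a = 8.57, b = 13.99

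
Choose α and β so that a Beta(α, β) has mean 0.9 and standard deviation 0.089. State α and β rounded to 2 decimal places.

Variance = 0.089² = 0.007921. The moment-matching identity α+β = μ(1−μ)/Var − 1 gives
α+β = 0.09/0.007921 − 1 = 10.3622, so α = μ·10.3622 = 9.33 and β = (1−μ)·10.3622 = 1.04.

α = 9.33, β = 1.04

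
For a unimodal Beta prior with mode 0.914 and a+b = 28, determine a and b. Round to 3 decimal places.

Mode = (a−1)/(κ−2) with κ = a+b, so a−1 = 0.914·26 = 23.764.
a = 24.764; b = κ − a = 3.236.

a = 24.764, b = 3.236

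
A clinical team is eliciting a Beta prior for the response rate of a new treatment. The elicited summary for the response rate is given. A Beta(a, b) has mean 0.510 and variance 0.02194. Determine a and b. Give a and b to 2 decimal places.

a = 5.30, b = 5.09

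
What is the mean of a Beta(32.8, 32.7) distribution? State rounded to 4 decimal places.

The Beta mean is α/(α+β) = 32.8/(32.8+32.7) = 0.5008.

0.5008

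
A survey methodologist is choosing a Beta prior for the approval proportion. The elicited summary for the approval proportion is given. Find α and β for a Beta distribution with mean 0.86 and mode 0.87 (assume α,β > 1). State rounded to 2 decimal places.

α = 63.64, β = 10.36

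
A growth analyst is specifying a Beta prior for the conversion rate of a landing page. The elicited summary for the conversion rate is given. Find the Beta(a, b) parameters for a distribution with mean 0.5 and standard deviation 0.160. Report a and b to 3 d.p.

a = 4.383, b = 4.383

First σ² = 0.025600. Setting a = μn, b = (1−μ)n with n = a+b,
μ(1−μ)/(n+1) = 0.025600 ⇒ n+1 = 0.25/0.025600 = 9.7656 ⇒ n = 8.7656.
Hence a = 0.5×8.7656 = 4.383, b = 0.5×8.7656 = 4.383.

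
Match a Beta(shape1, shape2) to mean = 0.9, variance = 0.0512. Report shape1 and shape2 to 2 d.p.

By moment matching, shape1+shape2 = μ(1−μ)/σ² − 1 = (0.9·0.1)/0.0512 − 1 = 1.7578 − 1 = 0.7578.
Since shape1/(shape1+shape2) = μ, shape1 = 0.9·0.7578 = 0.68 and shape2 = 0.1·0.7578 = 0.08.

shape1 = 0.68, shape2 = 0.08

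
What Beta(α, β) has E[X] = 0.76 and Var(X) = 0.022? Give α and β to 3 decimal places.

Write ν = α+β; then α = μν and Var = μ(1−μ)/(ν+1).
ν = μ(1−μ)/Var − 1 = 0.1824/0.022 − 1 = 7.2909.
α = 0.76·7.2909 = 5.541, β = 0.24·7.2909 = 1.750.

α = 5.541, β = 1.750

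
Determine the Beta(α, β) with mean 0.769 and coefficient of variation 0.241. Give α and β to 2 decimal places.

α = 3.21, β = 0.96

σ = CV·μ = 0.241×0.769 = 0.18533, so σ² = 0.034347.
s+1 = μ(1−μ)/σ² = 0.177639/0.034347 = 5.1719, so s = α+β = 4.1719.
α = μs = 3.21, β = (1−μ)s = 0.96.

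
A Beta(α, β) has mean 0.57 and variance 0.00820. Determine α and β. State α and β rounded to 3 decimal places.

Write ν = α+β; then α = μν and Var = μ(1−μ)/(ν+1).
ν = μ(1−μ)/Var − 1 = 0.2451/0.00820 − 1 = 28.8902.
α = 0.57·28.8902 = 16.467, β = 0.43·28.8902 = 12.423.

α = 16.467, β = 12.423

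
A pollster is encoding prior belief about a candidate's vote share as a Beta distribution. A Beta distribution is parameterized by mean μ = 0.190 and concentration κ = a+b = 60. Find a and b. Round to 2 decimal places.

a = 11.40, b = 48.60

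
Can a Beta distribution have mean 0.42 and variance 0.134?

Yes

A Beta with mean μ has variance μ(1−μ)/(α+β+1) < μ(1−μ).
Here μ(1−μ) = 0.42×0.58 = 0.2436, and 0.134 < 0.2436.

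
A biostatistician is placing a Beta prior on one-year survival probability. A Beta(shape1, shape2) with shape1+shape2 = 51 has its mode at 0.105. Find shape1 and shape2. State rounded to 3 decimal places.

shape1 = 6.145, shape2 = 44.855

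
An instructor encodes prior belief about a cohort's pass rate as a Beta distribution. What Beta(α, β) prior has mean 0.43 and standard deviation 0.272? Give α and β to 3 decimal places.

α = 0.995, β = 1.318

First σ² = 0.073984. Setting α = μn, β = (1−μ)n with n = α+β,
μ(1−μ)/(n+1) = 0.073984 ⇒ n+1 = 0.2451/0.073984 = 3.3129 ⇒ n = 2.3129.
Hence α = 0.43×2.3129 = 0.995, β = 0.57×2.3129 = 1.318.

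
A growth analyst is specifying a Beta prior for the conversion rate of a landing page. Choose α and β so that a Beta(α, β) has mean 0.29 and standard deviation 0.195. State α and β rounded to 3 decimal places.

α = 1.280, β = 3.135

Variance = 0.195² = 0.038025. The moment-matching identity α+β = μ(1−μ)/Var − 1 gives
α+β = 0.2059/0.038025 − 1 = 4.4149, so α = μ·4.4149 = 1.280 and β = (1−μ)·4.4149 = 3.135.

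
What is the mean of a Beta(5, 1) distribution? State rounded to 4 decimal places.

0.8333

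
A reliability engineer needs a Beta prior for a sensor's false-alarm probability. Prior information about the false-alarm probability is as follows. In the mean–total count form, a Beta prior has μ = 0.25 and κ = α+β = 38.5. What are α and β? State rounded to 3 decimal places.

α = 9.625, β = 28.875

Split κ in proportion μ : (1−μ): α = 0.25·38.5 = 9.625, β = 38.5 − 9.625 = 28.875.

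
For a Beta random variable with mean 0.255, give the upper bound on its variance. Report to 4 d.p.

0.1900

For fixed mean μ the Beta variance is μ(1−μ)/(α+β+1), increasing as α+β decreases.
Its least upper bound (not attained) is μ(1−μ) = 0.255·0.745 = 0.1900.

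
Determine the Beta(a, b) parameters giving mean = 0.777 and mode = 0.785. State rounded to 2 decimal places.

With s = a+b: μ = a/s and mode = (a−1)/(s−2). Eliminating a = μs,
μs − 1 = m(s−2) ⇒ s(μ−m) = 1−2m ⇒ s = -0.570/-0.008 = 71.2500.
So a = μs = 55.36, b = (1−μ)s = 15.89.

a = 55.36, b = 15.89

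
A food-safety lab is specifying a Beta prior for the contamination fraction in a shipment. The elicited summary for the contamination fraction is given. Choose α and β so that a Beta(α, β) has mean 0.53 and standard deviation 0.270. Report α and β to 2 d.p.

α = 1.28, β = 1.14

First σ² = 0.072900. Setting α = μn, β = (1−μ)n with n = α+β,
μ(1−μ)/(n+1) = 0.072900 ⇒ n+1 = 0.2491/0.072900 = 3.4170 ⇒ n = 2.4170.
Hence α = 0.53×2.4170 = 1.28, β = 0.47×2.4170 = 1.14.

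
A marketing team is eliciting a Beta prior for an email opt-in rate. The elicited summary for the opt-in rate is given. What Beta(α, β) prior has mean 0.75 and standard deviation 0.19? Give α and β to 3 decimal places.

α = 3.145, β = 1.048

First σ² = 0.0361. Setting α = μn, β = (1−μ)n with n = α+β,
μ(1−μ)/(n+1) = 0.0361 ⇒ n+1 = 0.1875/0.0361 = 5.1939 ⇒ n = 4.1939.
Hence α = 0.75×4.1939 = 3.145, β = 0.25×4.1939 = 1.048.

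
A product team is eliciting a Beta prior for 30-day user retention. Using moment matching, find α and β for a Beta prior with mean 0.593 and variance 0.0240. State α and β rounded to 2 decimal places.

α = 5.37, β = 3.69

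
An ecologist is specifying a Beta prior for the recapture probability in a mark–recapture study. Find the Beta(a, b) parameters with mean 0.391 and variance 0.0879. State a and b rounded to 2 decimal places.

a = 0.67, b = 1.04

Write ν = a+b; then a = μν and Var = μ(1−μ)/(ν+1).
ν = μ(1−μ)/Var − 1 = 0.238119/0.0879 − 1 = 1.7090.
a = 0.391·1.7090 = 0.67, b = 0.609·1.7090 = 1.04.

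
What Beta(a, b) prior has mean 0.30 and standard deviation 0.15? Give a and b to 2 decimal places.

First σ² = 0.0225. Setting a = μn, b = (1−μ)n with n = a+b,
μ(1−μ)/(n+1) = 0.0225 ⇒ n+1 = 0.2100/0.0225 = 9.3333 ⇒ n = 8.3333.
Hence a = 0.30×8.3333 = 2.50, b = 0.70×8.3333 = 5.83.

a = 2.50, b = 5.83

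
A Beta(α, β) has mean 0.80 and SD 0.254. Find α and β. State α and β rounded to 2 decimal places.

α = 1.18, β = 0.30

Variance = 0.254² = 0.064516. The moment-matching identity α+β = μ(1−μ)/Var − 1 gives
α+β = 0.1600/0.064516 − 1 = 1.4800, so α = μ·1.4800 = 1.18 and β = (1−μ)·1.4800 = 0.30.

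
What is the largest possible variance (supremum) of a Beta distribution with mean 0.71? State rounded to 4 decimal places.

Var = μ(1−μ)/(α+β+1), which approaches μ(1−μ) as α+β → 0.
So the supremum is μ(1−μ) = 0.71×0.29 = 0.2059.

0.2059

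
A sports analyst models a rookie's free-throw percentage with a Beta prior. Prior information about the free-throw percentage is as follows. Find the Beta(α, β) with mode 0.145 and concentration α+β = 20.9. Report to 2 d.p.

α = 3.74, β = 17.16

Since the density peak of Beta(α,β) is at (α−1)/(α+β−2),
α = 1 + 0.145(20.9−2) = 3.74 and β = 20.9 − 3.74 = 17.16.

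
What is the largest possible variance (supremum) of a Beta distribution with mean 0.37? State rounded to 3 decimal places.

0.233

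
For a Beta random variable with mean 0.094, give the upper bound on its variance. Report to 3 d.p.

0.085

For fixed mean μ the Beta variance is μ(1−μ)/(α+β+1), increasing as α+β decreases.
Its least upper bound (not attained) is μ(1−μ) = 0.094·0.906 = 0.085.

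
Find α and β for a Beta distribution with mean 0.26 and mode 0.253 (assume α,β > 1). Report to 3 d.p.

α = 18.349, β = 52.223

With s = α+β: μ = α/s and mode = (α−1)/(s−2). Eliminating α = μs,
μs − 1 = m(s−2) ⇒ s(μ−m) = 1−2m ⇒ s = 0.494/0.007 = 70.5714.
So α = μs = 18.349, β = (1−μ)s = 52.223.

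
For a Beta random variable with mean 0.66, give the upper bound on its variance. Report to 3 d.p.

0.224

Var = μ(1−μ)/(α+β+1), which approaches μ(1−μ) as α+β → 0.
So the supremum is μ(1−μ) = 0.66×0.34 = 0.224.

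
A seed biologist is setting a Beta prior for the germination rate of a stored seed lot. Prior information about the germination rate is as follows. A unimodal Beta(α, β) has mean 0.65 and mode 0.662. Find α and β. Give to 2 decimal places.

α = 17.55, β = 9.45

Let s = α+β. Mean gives α = μs = 0.65s; mode gives (α−1)/(s−2) = 0.662.
Substituting: 0.65s − 1 = 0.662(s−2) = 0.662s − 1.324, so -0.012s = -0.324 and s = 27.0000.
Then α = 0.65×27.0000 = 17.55 and β = s−α = 9.45.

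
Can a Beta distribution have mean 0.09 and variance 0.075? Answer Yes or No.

Yes

The Beta variance bound is σ² < μ(1−μ).
Here μ(1−μ) = 0.09×0.91 = 0.0819, and 0.075 < 0.0819.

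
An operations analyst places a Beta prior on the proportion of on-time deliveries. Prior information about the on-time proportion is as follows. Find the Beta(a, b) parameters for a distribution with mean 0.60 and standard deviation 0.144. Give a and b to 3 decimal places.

a = 6.344, b = 4.230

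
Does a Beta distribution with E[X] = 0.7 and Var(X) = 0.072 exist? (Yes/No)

Yes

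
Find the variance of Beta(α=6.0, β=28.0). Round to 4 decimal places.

0.0042

μ = 6.0/34.0 = 0.176471; Var = μ(1−μ)/(α+β+1) = 0.1453287/35.0 = 0.0042.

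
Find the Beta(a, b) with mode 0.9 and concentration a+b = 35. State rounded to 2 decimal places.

For a,b>1 the mode is (a−1)/(a+b−2), so a = mode·(κ−2)+1 = 0.9×33+1 = 30.70.
And b = (1−mode)·(κ−2)+1 = 0.1×33+1 = 4.30.

a = 30.70, b = 4.30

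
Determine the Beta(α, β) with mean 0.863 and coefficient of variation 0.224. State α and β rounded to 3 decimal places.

α = 1.867, β = 0.296

σ = CV·μ = 0.224×0.863 = 0.19331, so σ² = 0.037370.
s+1 = μ(1−μ)/σ² = 0.118231/0.037370 = 3.1638, so s = α+β = 2.1638.
α = μs = 1.867, β = (1−μ)s = 0.296.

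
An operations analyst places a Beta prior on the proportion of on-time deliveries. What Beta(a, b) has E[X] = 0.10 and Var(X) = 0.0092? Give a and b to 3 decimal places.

a = 0.878, b = 7.904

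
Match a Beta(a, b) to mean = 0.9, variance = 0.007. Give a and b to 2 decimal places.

Write ν = a+b; then a = μν and Var = μ(1−μ)/(ν+1).
ν = μ(1−μ)/Var − 1 = 0.09/0.007 − 1 = 11.8571.
a = 0.9·11.8571 = 10.67, b = 0.1·11.8571 = 1.19.

a = 10.67, b = 1.19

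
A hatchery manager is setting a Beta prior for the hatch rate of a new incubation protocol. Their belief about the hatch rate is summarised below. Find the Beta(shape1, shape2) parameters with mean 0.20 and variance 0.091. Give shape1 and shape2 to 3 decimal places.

shape1 = 0.152, shape2 = 0.607

Write ν = shape1+shape2; then shape1 = μν and Var = μ(1−μ)/(ν+1).
ν = μ(1−μ)/Var − 1 = 0.1600/0.091 − 1 = 0.7582.
shape1 = 0.20·0.7582 = 0.152, shape2 = 0.80·0.7582 = 0.607.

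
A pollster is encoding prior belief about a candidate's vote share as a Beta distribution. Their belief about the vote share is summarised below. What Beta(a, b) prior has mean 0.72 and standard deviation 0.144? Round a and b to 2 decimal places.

a = 6.28, b = 2.44

σ² = 0.144² = 0.020736.
With s = a+b, Var = μ(1−μ)/(s+1), so s+1 = (0.72×0.28)/0.020736 = 9.7222 and s = 8.7222.
a = μs = 6.28, b = (1−μ)s = 2.44.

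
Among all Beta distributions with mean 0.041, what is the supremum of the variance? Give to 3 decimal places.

0.039

For fixed mean μ the Beta variance is μ(1−μ)/(α+β+1), increasing as α+β decreases.
Its least upper bound (not attained) is μ(1−μ) = 0.041·0.959 = 0.039.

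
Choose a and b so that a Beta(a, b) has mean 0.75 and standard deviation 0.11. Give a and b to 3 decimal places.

First σ² = 0.0121. Setting a = μn, b = (1−μ)n with n = a+b,
μ(1−μ)/(n+1) = 0.0121 ⇒ n+1 = 0.1875/0.0121 = 15.4959 ⇒ n = 14.4959.
Hence a = 0.75×14.4959 = 10.872, b = 0.25×14.4959 = 3.624.

a = 10.872, b = 3.624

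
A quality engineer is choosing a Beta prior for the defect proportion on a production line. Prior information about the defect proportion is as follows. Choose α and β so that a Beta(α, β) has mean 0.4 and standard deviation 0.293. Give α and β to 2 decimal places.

First σ² = 0.085849. Setting α = μn, β = (1−μ)n with n = α+β,
μ(1−μ)/(n+1) = 0.085849 ⇒ n+1 = 0.24/0.085849 = 2.7956 ⇒ n = 1.7956.
Hence α = 0.4×1.7956 = 0.72, β = 0.6×1.7956 = 1.08.

α = 0.72, β = 1.08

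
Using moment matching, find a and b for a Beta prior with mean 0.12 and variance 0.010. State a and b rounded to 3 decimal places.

Write ν = a+b; then a = μν and Var = μ(1−μ)/(ν+1).
ν = μ(1−μ)/Var − 1 = 0.1056/0.010 − 1 = 9.5600.
a = 0.12·9.5600 = 1.147, b = 0.88·9.5600 = 8.413.

a = 1.147, b = 8.413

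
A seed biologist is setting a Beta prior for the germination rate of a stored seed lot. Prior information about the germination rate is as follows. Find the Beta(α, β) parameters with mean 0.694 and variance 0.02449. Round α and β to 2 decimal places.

α = 5.32, β = 2.35

Write ν = α+β; then α = μν and Var = μ(1−μ)/(ν+1).
ν = μ(1−μ)/Var − 1 = 0.212364/0.02449 − 1 = 7.6715.
α = 0.694·7.6715 = 5.32, β = 0.306·7.6715 = 2.35.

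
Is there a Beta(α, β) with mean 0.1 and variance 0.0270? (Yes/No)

The Beta variance bound is σ² < μ(1−μ).
Here μ(1−μ) = 0.1×0.9 = 0.09, and 0.0270 < 0.09.

Yes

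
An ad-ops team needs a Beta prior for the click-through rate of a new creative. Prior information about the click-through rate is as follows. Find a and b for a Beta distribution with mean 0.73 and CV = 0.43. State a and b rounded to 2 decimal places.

σ = CV·μ = 0.43×0.73 = 0.31390, so σ² = 0.098533.
s+1 = μ(1−μ)/σ² = 0.1971/0.098533 = 2.0003, so s = a+b = 1.0003.
a = μs = 0.73, b = (1−μ)s = 0.27.

a = 0.73, b = 0.27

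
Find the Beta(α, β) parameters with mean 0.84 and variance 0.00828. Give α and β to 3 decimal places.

α = 12.795, β = 2.437

Write ν = α+β; then α = μν and Var = μ(1−μ)/(ν+1).
ν = μ(1−μ)/Var − 1 = 0.1344/0.00828 − 1 = 15.2319.
α = 0.84·15.2319 = 12.795, β = 0.16·15.2319 = 2.437.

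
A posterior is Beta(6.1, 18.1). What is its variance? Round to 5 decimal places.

0.00748

α+β = 24.2 and αβ = 110.41, so Var = αβ/[(α+β)²(α+β+1)] = 110.41/14758.128 = 0.00748.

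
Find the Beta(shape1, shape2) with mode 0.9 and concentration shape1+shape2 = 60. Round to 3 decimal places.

shape1 = 53.200, shape2 = 6.800

Since the density peak of Beta(shape1,shape2) is at (shape1−1)/(shape1+shape2−2),
shape1 = 1 + 0.9(60−2) = 53.200 and shape2 = 60 − 53.200 = 6.800.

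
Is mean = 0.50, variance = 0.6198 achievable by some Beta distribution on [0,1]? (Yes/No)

No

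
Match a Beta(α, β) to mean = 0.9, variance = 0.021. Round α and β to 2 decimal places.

α = 2.96, β = 0.33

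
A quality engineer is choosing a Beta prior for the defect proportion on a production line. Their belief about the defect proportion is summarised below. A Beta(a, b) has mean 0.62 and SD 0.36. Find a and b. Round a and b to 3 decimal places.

σ² = 0.36² = 0.1296.
With s = a+b, Var = μ(1−μ)/(s+1), so s+1 = (0.62×0.38)/0.1296 = 1.8179 and s = 0.8179.
a = μs = 0.507, b = (1−μ)s = 0.311.

a = 0.507, b = 0.311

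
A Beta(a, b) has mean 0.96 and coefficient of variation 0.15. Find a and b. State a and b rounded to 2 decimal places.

a = 0.82, b = 0.03

Var = (CV·μ)² = (0.15×0.96)² = 0.020736.
a+b = μ(1−μ)/Var − 1 = 0.0384/0.020736 − 1 = 0.8519.
Thus a = 0.96·0.8519 = 0.82 and b = 0.04·0.8519 = 0.03.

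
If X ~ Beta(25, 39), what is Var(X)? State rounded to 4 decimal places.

μ = 25/64 = 0.390625; Var = μ(1−μ)/(α+β+1) = 0.2380371/65 = 0.0037.

0.0037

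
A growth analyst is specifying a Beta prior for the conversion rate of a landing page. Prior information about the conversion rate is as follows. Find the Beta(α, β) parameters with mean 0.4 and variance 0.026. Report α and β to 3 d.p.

Write ν = α+β; then α = μν and Var = μ(1−μ)/(ν+1).
ν = μ(1−μ)/Var − 1 = 0.24/0.026 − 1 = 8.2308.
α = 0.4·8.2308 = 3.292, β = 0.6·8.2308 = 4.938.

α = 3.292, β = 4.938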